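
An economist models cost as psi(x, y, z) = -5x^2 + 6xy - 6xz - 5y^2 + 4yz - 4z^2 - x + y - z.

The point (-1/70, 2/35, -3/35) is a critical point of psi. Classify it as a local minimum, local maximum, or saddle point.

local maximum

The Hessian is constant: H = [[-10, 6, -6], [6, -10, 4], [-6, 4, -8]].
Leading principal minors: Δ₁ = -10, Δ₂ = 64, Δ₃ = -280.
The minors alternate sign starting negative (−, +, −), so H is negative definite: a local maximum.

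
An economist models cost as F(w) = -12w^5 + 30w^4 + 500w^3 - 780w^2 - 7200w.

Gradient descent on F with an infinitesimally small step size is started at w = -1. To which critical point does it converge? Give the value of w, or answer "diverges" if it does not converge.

3

F'(w) = -60(w - 5)(w - 3)(w + 2)(w + 4), so F'(-1) = -4320.
Gradient descent moves in the -F' direction, i.e. w is increasing.
The nearest critical point in that direction is w = 3, where F'' = 4200 > 0 (a local minimum). The iterate converges there.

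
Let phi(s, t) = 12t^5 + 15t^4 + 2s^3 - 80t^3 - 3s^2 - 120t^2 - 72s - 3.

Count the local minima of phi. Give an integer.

phi separates as a function of s plus a function of t, so ∇phi=0 decouples.
∂phi/∂s = 6(s - 4)(s + 3) = 0 at s ∈ {-3, 4}; ∂phi/∂t = 60t(t - 2)(t + 1)(t + 2) = 0 at t ∈ {-2, -1, 0, 2}.
The Hessian is diagonal: diag(phi_ss, phi_tt). Second derivatives: phi_ss(-3)=-42, phi_ss(4)=42; phi_tt(-2)=-480, phi_tt(-1)=180, phi_tt(0)=-240, phi_tt(2)=1440.
Local minima occur where both diagonal entries positive: (4, -1), (4, 2). Count: 2.

2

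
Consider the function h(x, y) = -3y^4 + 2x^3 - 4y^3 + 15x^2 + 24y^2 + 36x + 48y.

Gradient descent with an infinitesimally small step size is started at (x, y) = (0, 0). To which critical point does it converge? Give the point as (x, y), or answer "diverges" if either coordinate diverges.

(-2, -1)

h is separable, so gradient descent decouples: x follows -∂h/∂x, y follows -∂h/∂y.
∂h/∂x = 6(x + 2)(x + 3); at x=0 this is 36, so x decreases.
∂h/∂y = -12(y - 2)(y + 1)(y + 2); at y=0 this is 48, so y decreases.
x converges to its nearest critical value -2 (a local min of the x-part); y converges to -1. The iterate converges to (-2, -1).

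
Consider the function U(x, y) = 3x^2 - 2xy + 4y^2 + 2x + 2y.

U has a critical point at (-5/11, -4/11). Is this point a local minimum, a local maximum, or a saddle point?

The Hessian of U is constant: H = [[6, -2], [-2, 8]].
det(H) = 6·8 − (-2)² = 44.
det(H) > 0 and tr(H) = 14 > 0, so H is positive definite and the point is a local minimum.

local minimum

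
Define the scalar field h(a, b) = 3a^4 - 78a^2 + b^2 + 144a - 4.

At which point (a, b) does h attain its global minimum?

(-4, 0)

h(a,b) separates as P(a) + Q(b) − 4, so its minimum is min P + min Q − 4.
P'(a) = 12(a - 3)(a - 1)(a + 4) vanishes at a ∈ {-4, 1, 3}; Q'(b) = 2b vanishes at b ∈ {0}.
Local minima of P (where P''>0): P(-4)=-1056, P(3)=-27. Local minima of Q: Q(0)=0.
So the global minimum of h is P(-4) + Q(0) − 4 = -1056 + 0 − 4 = -1060, attained at (-4, 0).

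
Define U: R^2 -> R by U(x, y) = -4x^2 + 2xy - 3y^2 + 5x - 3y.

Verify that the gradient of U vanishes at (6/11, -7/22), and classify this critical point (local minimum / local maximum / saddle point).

local maximum

∇U = (-8x + 2y + 5, 2x - 6y - 3); substituting (6/11, -7/22) gives ∇U = (0, 0), so (6/11, -7/22) is indeed a critical point.
The Hessian of U is constant: H = [[-8, 2], [2, -6]].
det(H) = (-8)·(-6) − 2² = 44.
det(H) > 0 and tr(H) = -14 < 0, so H is negative definite and the point is a local maximum.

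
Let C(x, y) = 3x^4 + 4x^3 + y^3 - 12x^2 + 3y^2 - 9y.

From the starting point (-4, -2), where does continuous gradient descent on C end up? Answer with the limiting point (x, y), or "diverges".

(-2, 1)

C is separable, so gradient descent decouples: x follows -∂C/∂x, y follows -∂C/∂y.
∂C/∂x = 12x(x - 1)(x + 2); at x=-4 this is -480, so x increases.
∂C/∂y = 3(y - 1)(y + 3); at y=-2 this is -9, so y increases.
x converges to its nearest critical value -2 (a local min of the x-part); y converges to 1. The iterate converges to (-2, 1).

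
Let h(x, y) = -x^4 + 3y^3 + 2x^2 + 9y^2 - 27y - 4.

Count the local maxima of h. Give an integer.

2

h separates as a function of x plus a function of y, so ∇h=0 decouples.
∂h/∂x = -4x(x - 1)(x + 1) = 0 at x ∈ {-1, 0, 1}; ∂h/∂y = 9(y - 1)(y + 3) = 0 at y ∈ {-3, 1}.
The Hessian is diagonal: diag(h_xx, h_yy). Second derivatives: h_xx(-1)=-8, h_xx(0)=4, h_xx(1)=-8; h_yy(-3)=-36, h_yy(1)=36.
Local maxima occur where both diagonal entries negative: (-1, -3), (1, -3). Count: 2.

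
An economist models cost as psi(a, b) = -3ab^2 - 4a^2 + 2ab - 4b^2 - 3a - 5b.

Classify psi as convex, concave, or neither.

The term -3ab^2 is cubic, so the Hessian is not constant.
∂²psi/∂b² = -6a - 8, which takes both signs as a varies (negative for sufficiently large a). A diagonal entry of the Hessian changing sign means the Hessian is neither positive- nor negative-semidefinite on all of R^2.

neither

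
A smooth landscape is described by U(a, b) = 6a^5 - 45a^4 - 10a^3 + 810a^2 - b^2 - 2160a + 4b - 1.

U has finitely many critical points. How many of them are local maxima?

U separates as a function of a plus a function of b, so ∇U=0 decouples.
∂U/∂a = 30(a - 4)(a - 3)(a - 2)(a + 3) = 0 at a ∈ {-3, 2, 3, 4}; ∂U/∂b = -2(b - 2) = 0 at b ∈ {2}.
The Hessian is diagonal: diag(U_aa, U_bb). Second derivatives: U_aa(-3)=-6300, U_aa(2)=300, U_aa(3)=-180, U_aa(4)=420; U_bb(2)=-2.
Local maxima occur where both diagonal entries negative: (-3, 2), (3, 2). Count: 2.

2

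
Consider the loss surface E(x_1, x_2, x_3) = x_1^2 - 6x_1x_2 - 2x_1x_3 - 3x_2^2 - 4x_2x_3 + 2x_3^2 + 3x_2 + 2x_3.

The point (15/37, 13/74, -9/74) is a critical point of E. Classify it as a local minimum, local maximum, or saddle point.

The Hessian is constant: H = [[2, -6, -2], [-6, -6, -4], [-2, -4, 4]].
Leading principal minors: Δ₁ = 2, Δ₂ = -48, Δ₃ = -296.
The minors fit neither the all-positive nor the alternating-sign pattern, so H is indefinite: a saddle point.

saddle point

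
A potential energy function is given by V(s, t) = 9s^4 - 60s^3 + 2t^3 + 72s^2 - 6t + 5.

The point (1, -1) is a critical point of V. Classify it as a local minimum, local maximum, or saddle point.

The mixed partial ∂²V/∂s∂t is 0, so the Hessian at any point is diag(V_ss, V_tt) = diag(36(3s^2 - 10s + 4), 12t).
At (1, -1): H = diag(-108, -12).
Both eigenvalues are negative, so H is negative definite: a local maximum.

local maximum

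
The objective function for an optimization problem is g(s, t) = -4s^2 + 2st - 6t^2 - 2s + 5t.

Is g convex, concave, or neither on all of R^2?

g is quadratic, so its Hessian is the constant matrix H = [[-8, 2], [2, -12]].
det(H) = 92, tr(H) = -20.
det(H) > 0 and tr(H) < 0, so H is negative definite everywhere: concave.

concave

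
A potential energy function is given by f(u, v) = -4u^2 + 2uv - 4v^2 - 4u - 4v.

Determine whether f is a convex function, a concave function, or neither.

concave

f is quadratic, so its Hessian is the constant matrix H = [[-8, 2], [2, -8]].
det(H) = 60, tr(H) = -16.
det(H) > 0 and tr(H) < 0, so H is negative definite everywhere: concave.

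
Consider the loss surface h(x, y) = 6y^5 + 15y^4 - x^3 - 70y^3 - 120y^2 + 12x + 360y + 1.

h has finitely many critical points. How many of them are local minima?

h separates as a function of x plus a function of y, so ∇h=0 decouples.
∂h/∂x = -3(x - 2)(x + 2) = 0 at x ∈ {-2, 2}; ∂h/∂y = 30(y - 2)(y - 1)(y + 2)(y + 3) = 0 at y ∈ {-3, -2, 1, 2}.
The Hessian is diagonal: diag(h_xx, h_yy). Second derivatives: h_xx(-2)=12, h_xx(2)=-12; h_yy(-3)=-600, h_yy(-2)=360, h_yy(1)=-360, h_yy(2)=600.
Local minima occur where both diagonal entries positive: (-2, -2), (-2, 2). Count: 2.

2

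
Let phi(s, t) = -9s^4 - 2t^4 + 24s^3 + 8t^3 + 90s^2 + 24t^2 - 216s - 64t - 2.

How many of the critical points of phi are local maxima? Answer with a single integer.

phi separates as a function of s plus a function of t, so ∇phi=0 decouples.
∂phi/∂s = -36(s - 3)(s - 1)(s + 2) = 0 at s ∈ {-2, 1, 3}; ∂phi/∂t = -8(t - 4)(t - 1)(t + 2) = 0 at t ∈ {-2, 1, 4}.
The Hessian is diagonal: diag(phi_ss, phi_tt). Second derivatives: phi_ss(-2)=-540, phi_ss(1)=216, phi_ss(3)=-360; phi_tt(-2)=-144, phi_tt(1)=72, phi_tt(4)=-144.
Local maxima occur where both diagonal entries negative: (-2, -2), (-2, 4), (3, -2), (3, 4). Count: 4.

4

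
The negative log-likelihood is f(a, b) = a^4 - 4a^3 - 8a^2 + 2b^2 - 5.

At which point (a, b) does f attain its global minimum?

f(a,b) separates as P(a) + Q(b) − 5, so its minimum is min P + min Q − 5.
P'(a) = 4a(a - 4)(a + 1) vanishes at a ∈ {-1, 0, 4}; Q'(b) = 4b vanishes at b ∈ {0}.
Local minima of P (where P''>0): P(-1)=-3, P(4)=-128. Local minima of Q: Q(0)=0.
So the global minimum of f is P(4) + Q(0) − 5 = -128 + 0 − 5 = -133, attained at (4, 0).

(4, 0)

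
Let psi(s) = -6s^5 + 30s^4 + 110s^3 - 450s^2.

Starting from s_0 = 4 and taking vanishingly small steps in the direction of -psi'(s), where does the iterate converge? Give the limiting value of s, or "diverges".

psi'(s) = -30s(s - 5)(s - 2)(s + 3), so psi'(4) = 1680.
Gradient descent moves in the -psi' direction, i.e. s is decreasing.
The nearest critical point in that direction is s = 2, where psi'' = 900 > 0 (a local minimum). The iterate converges there.

2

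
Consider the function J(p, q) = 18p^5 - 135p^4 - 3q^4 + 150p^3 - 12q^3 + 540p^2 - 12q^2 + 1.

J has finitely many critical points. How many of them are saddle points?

J separates as a function of p plus a function of q, so ∇J=0 decouples.
∂J/∂p = 90p(p - 4)(p - 3)(p + 1) = 0 at p ∈ {-1, 0, 3, 4}; ∂J/∂q = -12q(q + 1)(q + 2) = 0 at q ∈ {-2, -1, 0}.
The Hessian is diagonal: diag(J_pp, J_qq). Second derivatives: J_pp(-1)=-1800, J_pp(0)=1080, J_pp(3)=-1080, J_pp(4)=1800; J_qq(-2)=-24, J_qq(-1)=12, J_qq(0)=-24.
Saddle points occur where the two diagonal entries have opposite signs: (-1, -1), (0, -2), (0, 0), (3, -1), (4, -2), (4, 0). Count: 6.

6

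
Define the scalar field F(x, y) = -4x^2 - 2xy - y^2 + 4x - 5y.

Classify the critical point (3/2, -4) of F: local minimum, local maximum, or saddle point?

local maximum

The Hessian of F is constant: H = [[-8, -2], [-2, -2]].
det(H) = (-8)·(-2) − (-2)² = 12.
det(H) > 0 and tr(H) = -10 < 0, so H is negative definite and the point is a local maximum.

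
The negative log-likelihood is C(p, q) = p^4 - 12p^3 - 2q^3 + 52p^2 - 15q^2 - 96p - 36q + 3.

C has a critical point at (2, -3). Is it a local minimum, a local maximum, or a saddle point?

local minimum

The mixed partial ∂²C/∂p∂q is 0, so the Hessian at any point is diag(C_pp, C_qq) = diag(4(3p^2 - 18p + 26), -6(2q + 5)).
At (2, -3): H = diag(8, 6).
Both eigenvalues are positive, so H is positive definite: a local minimum.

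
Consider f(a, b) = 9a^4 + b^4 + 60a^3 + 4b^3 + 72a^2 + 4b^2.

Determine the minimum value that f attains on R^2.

-384

f(a,b) separates as P(a) + Q(b), so its minimum is min P + min Q.
P'(a) = 36a(a + 1)(a + 4) vanishes at a ∈ {-4, -1, 0}; Q'(b) = 4b(b + 1)(b + 2) vanishes at b ∈ {-2, -1, 0}.
Local minima of P (where P''>0): P(-4)=-384, P(0)=0. Local minima of Q: Q(-2)=0, Q(0)=0.
So the global minimum of f is P(-4) + Q(-2) = -384 + 0 = -384, attained at (-4, -2).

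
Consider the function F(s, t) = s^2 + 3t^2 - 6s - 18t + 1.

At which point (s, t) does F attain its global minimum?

(3, 3)

F(s,t) separates as P(s) + Q(t) + 1, so its minimum is min P + min Q + 1.
P'(s) = 2s - 6 vanishes at s ∈ {3}; Q'(t) = 6(t - 3) vanishes at t ∈ {3}.
Local minima of P (where P''>0): P(3)=-9. Local minima of Q: Q(3)=-27.
So the global minimum of F is P(3) + Q(3) + 1 = -9 − 27 + 1 = -35, attained at (3, 3).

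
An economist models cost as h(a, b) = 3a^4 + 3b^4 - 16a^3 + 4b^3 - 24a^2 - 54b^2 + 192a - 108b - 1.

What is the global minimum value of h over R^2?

-764

h(a,b) separates as P(a) + Q(b) − 1, so its minimum is min P + min Q − 1.
P'(a) = 12(a - 4)(a - 2)(a + 2) vanishes at a ∈ {-2, 2, 4}; Q'(b) = 12(b - 3)(b + 1)(b + 3) vanishes at b ∈ {-3, -1, 3}.
Local minima of P (where P''>0): P(-2)=-304, P(4)=128. Local minima of Q: Q(-3)=-27, Q(3)=-459.
So the global minimum of h is P(-2) + Q(3) − 1 = -304 − 459 − 1 = -764, attained at (-2, 3).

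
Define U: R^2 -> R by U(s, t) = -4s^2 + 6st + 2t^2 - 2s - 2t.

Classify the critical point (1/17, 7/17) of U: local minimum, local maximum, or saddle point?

saddle point

The Hessian of U is constant: H = [[-8, 6], [6, 4]].
det(H) = (-8)·4 − 6² = -68.
Since det(H) < 0, H is indefinite and the critical point is a saddle point.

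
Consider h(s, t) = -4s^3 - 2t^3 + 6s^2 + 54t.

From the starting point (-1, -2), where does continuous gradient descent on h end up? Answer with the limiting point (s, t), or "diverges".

h is separable, so gradient descent decouples: s follows -∂h/∂s, t follows -∂h/∂t.
∂h/∂s = -12s(s - 1); at s=-1 this is -24, so s increases.
∂h/∂t = -6(t - 3)(t + 3); at t=-2 this is 30, so t decreases.
s converges to its nearest critical value 0 (a local min of the s-part); t converges to -3. The iterate converges to (0, -3).

(0, -3)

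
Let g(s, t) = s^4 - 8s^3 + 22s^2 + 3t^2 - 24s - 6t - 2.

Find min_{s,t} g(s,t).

g(s,t) separates as P(s) + Q(t) − 2, so its minimum is min P + min Q − 2.
P'(s) = 4(s - 3)(s - 2)(s - 1) vanishes at s ∈ {1, 2, 3}; Q'(t) = 6(t - 1) vanishes at t ∈ {1}.
Local minima of P (where P''>0): P(1)=-9, P(3)=-9. Local minima of Q: Q(1)=-3.
So the global minimum of g is P(1) + Q(1) − 2 = -9 − 3 − 2 = -14, attained at (1, 1).

-14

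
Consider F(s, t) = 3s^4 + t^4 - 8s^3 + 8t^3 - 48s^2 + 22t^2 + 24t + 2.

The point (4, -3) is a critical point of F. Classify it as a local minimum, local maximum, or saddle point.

The mixed partial ∂²F/∂s∂t is 0, so the Hessian at any point is diag(F_ss, F_tt) = diag(12(3s^2 - 4s - 8), 4(3t^2 + 12t + 11)).
At (4, -3): H = diag(288, 8).
Both eigenvalues are positive, so H is positive definite: a local minimum.

local minimum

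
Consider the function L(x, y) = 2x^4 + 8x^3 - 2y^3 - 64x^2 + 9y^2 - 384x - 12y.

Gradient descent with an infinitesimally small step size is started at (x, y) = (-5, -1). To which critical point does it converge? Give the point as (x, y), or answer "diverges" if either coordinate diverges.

(-4, 1)

L is separable, so gradient descent decouples: x follows -∂L/∂x, y follows -∂L/∂y.
∂L/∂x = 8(x - 4)(x + 3)(x + 4); at x=-5 this is -144, so x increases.
∂L/∂y = -6(y - 2)(y - 1); at y=-1 this is -36, so y increases.
x converges to its nearest critical value -4 (a local min of the x-part); y converges to 1. The iterate converges to (-4, 1).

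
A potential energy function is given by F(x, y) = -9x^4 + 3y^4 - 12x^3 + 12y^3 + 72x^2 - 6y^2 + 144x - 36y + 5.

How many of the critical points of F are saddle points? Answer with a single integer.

5

F separates as a function of x plus a function of y, so ∇F=0 decouples.
∂F/∂x = -36(x - 2)(x + 1)(x + 2) = 0 at x ∈ {-2, -1, 2}; ∂F/∂y = 12(y - 1)(y + 1)(y + 3) = 0 at y ∈ {-3, -1, 1}.
The Hessian is diagonal: diag(F_xx, F_yy). Second derivatives: F_xx(-2)=-144, F_xx(-1)=108, F_xx(2)=-432; F_yy(-3)=96, F_yy(-1)=-48, F_yy(1)=96.
Saddle points occur where the two diagonal entries have opposite signs: (-2, -3), (-2, 1), (-1, -1), (2, -3), (2, 1). Count: 5.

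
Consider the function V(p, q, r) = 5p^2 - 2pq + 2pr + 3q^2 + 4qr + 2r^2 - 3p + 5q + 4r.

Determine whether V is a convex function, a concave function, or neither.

convex

V is quadratic, so its Hessian is the constant matrix H = [[10, -2, 2], [-2, 6, 4], [2, 4, 4]].
Leading principal minors: 10, 56, 8.
All positive ⇒ H ≻ 0 ⇒ convex.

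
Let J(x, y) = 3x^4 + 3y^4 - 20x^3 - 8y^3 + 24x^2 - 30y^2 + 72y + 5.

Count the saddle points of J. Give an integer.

J separates as a function of x plus a function of y, so ∇J=0 decouples.
∂J/∂x = 12x(x - 4)(x - 1) = 0 at x ∈ {0, 1, 4}; ∂J/∂y = 12(y - 3)(y - 1)(y + 2) = 0 at y ∈ {-2, 1, 3}.
The Hessian is diagonal: diag(J_xx, J_yy). Second derivatives: J_xx(0)=48, J_xx(1)=-36, J_xx(4)=144; J_yy(-2)=180, J_yy(1)=-72, J_yy(3)=120.
Saddle points occur where the two diagonal entries have opposite signs: (0, 1), (1, -2), (1, 3), (4, 1). Count: 4.

4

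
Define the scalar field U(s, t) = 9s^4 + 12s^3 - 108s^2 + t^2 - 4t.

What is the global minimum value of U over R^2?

U(s,t) separates as P(s) + Q(t), so its minimum is min P + min Q.
P'(s) = 36s(s - 2)(s + 3) vanishes at s ∈ {-3, 0, 2}; Q'(t) = 2(t - 2) vanishes at t ∈ {2}.
Local minima of P (where P''>0): P(-3)=-567, P(2)=-192. Local minima of Q: Q(2)=-4.
So the global minimum of U is P(-3) + Q(2) = -567 − 4 = -571, attained at (-3, 2).

-571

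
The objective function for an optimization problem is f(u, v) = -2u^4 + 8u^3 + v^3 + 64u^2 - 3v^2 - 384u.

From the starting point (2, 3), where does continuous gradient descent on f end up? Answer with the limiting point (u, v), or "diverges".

f is separable, so gradient descent decouples: u follows -∂f/∂u, v follows -∂f/∂v.
∂f/∂u = -8(u - 4)(u - 3)(u + 4); at u=2 this is -96, so u increases.
∂f/∂v = 3v(v - 2); at v=3 this is 9, so v decreases.
u converges to its nearest critical value 3 (a local min of the u-part); v converges to 2. The iterate converges to (3, 2).

(3, 2)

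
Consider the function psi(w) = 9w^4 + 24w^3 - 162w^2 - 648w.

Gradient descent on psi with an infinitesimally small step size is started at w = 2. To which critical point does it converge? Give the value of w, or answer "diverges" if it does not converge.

psi'(w) = 36(w - 3)(w + 2)(w + 3), so psi'(2) = -720.
Gradient descent moves in the -psi' direction, i.e. w is increasing.
The nearest critical point in that direction is w = 3, where psi'' = 1080 > 0 (a local minimum). The iterate converges there.

3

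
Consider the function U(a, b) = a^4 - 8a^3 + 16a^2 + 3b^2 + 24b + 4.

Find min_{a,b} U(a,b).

-44

U(a,b) separates as P(a) + Q(b) + 4, so its minimum is min P + min Q + 4.
P'(a) = 4a(a - 4)(a - 2) vanishes at a ∈ {0, 2, 4}; Q'(b) = 6b + 24 vanishes at b ∈ {-4}.
Local minima of P (where P''>0): P(0)=0, P(4)=0. Local minima of Q: Q(-4)=-48.
So the global minimum of U is P(0) + Q(-4) + 4 = 0 − 48 + 4 = -44, attained at (0, -4).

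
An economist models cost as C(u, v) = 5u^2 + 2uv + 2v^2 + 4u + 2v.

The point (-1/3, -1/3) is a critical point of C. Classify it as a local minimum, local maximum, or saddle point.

local minimum

The Hessian of C is constant: H = [[10, 2], [2, 4]].
det(H) = 10·4 − 2² = 36.
det(H) > 0 and tr(H) = 14 > 0, so H is positive definite and the point is a local minimum.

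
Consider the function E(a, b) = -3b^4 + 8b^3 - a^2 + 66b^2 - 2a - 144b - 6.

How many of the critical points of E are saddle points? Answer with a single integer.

E separates as a function of a plus a function of b, so ∇E=0 decouples.
∂E/∂a = -2(a + 1) = 0 at a ∈ {-1}; ∂E/∂b = -12(b - 4)(b - 1)(b + 3) = 0 at b ∈ {-3, 1, 4}.
The Hessian is diagonal: diag(E_aa, E_bb). Second derivatives: E_aa(-1)=-2; E_bb(-3)=-336, E_bb(1)=144, E_bb(4)=-252.
Saddle points occur where the two diagonal entries have opposite signs: (-1, 1). Count: 1.

1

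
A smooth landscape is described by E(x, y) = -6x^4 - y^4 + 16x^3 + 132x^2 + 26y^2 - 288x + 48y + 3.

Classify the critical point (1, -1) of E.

The mixed partial ∂²E/∂x∂y is 0, so the Hessian at any point is diag(E_xx, E_yy) = diag(24(-3x^2 + 4x + 11), 4(-3y^2 + 13)).
At (1, -1): H = diag(288, 40).
Both eigenvalues are positive, so H is positive definite: a local minimum.

local minimum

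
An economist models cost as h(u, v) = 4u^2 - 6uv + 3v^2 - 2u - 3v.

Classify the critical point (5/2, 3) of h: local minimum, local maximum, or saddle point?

The Hessian of h is constant: H = [[8, -6], [-6, 6]].
det(H) = 8·6 − (-6)² = 12.
det(H) > 0 and tr(H) = 14 > 0, so H is positive definite and the point is a local minimum.

local minimum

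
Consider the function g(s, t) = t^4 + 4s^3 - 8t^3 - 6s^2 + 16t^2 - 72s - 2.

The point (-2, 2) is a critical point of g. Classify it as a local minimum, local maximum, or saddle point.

The mixed partial ∂²g/∂s∂t is 0, so the Hessian at any point is diag(g_ss, g_tt) = diag(12(2s - 1), 4(3t^2 - 12t + 8)).
At (-2, 2): H = diag(-60, -16).
Both eigenvalues are negative, so H is negative definite: a local maximum.

local maximum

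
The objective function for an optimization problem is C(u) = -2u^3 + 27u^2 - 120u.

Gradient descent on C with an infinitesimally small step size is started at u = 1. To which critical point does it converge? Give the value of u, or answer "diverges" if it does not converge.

4

C'(u) = -6(u - 5)(u - 4), so C'(1) = -72.
Gradient descent moves in the -C' direction, i.e. u is increasing.
The nearest critical point in that direction is u = 4, where C'' = 6 > 0 (a local minimum). The iterate converges there.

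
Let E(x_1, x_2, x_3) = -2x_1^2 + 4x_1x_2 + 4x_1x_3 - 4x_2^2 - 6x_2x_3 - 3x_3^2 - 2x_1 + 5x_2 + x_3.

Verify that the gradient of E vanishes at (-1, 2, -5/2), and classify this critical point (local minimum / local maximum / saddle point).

∇E = (-4x_1 + 4x_2 + 4x_3 - 2, 4x_1 - 8x_2 - 6x_3 + 5, 4x_1 - 6x_2 - 6x_3 + 1); substituting (-1, 2, -5/2) gives ∇E = (0, 0, 0), so (-1, 2, -5/2) is indeed a critical point.
The Hessian is constant: H = [[-4, 4, 4], [4, -8, -6], [4, -6, -6]].
Leading principal minors: Δ₁ = -4, Δ₂ = 16, Δ₃ = -16.
The minors alternate sign starting negative (−, +, −), so H is negative definite: a local maximum.

local maximum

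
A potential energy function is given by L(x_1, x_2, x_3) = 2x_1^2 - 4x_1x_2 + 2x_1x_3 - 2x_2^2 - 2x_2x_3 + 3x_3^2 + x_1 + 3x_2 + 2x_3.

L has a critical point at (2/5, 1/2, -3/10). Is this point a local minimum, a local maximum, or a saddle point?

The Hessian is constant: H = [[4, -4, 2], [-4, -4, -2], [2, -2, 6]].
Leading principal minors: Δ₁ = 4, Δ₂ = -32, Δ₃ = -160.
The minors fit neither the all-positive nor the alternating-sign pattern, so H is indefinite: a saddle point.

saddle point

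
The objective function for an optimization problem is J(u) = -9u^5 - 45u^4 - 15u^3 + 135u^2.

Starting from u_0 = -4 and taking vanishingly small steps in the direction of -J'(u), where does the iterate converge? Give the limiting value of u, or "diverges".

J'(u) = -45u(u - 1)(u + 2)(u + 3), so J'(-4) = -1800.
Gradient descent moves in the -J' direction, i.e. u is increasing.
The nearest critical point in that direction is u = -3, where J'' = 540 > 0 (a local minimum). The iterate converges there.

-3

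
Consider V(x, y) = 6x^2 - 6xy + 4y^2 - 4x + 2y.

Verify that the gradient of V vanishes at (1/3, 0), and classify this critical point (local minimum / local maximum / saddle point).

local minimum

∇V = (12x - 6y - 4, -6x + 8y + 2); substituting (1/3, 0) gives ∇V = (0, 0), so (1/3, 0) is indeed a critical point.
The Hessian of V is constant: H = [[12, -6], [-6, 8]].
det(H) = 12·8 − (-6)² = 60.
det(H) > 0 and tr(H) = 20 > 0, so H is positive definite and the point is a local minimum.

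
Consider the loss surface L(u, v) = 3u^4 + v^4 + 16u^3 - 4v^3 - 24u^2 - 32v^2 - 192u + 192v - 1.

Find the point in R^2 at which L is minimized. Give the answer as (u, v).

(2, -4)

L(u,v) separates as P(u) + Q(v) − 1, so its minimum is min P + min Q − 1.
P'(u) = 12(u - 2)(u + 2)(u + 4) vanishes at u ∈ {-4, -2, 2}; Q'(v) = 4(v - 4)(v - 3)(v + 4) vanishes at v ∈ {-4, 3, 4}.
Local minima of P (where P''>0): P(-4)=128, P(2)=-304. Local minima of Q: Q(-4)=-768, Q(4)=256.
So the global minimum of L is P(2) + Q(-4) − 1 = -304 − 768 − 1 = -1073, attained at (2, -4).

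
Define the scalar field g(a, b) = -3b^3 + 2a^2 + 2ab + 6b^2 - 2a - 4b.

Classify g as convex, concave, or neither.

The term -3b^3 is cubic, so the Hessian is not constant.
∂²g/∂b² = -18b + 12, which takes both signs as b varies (negative for sufficiently large b). A diagonal entry of the Hessian changing sign means the Hessian is neither positive- nor negative-semidefinite on all of R^2.

neither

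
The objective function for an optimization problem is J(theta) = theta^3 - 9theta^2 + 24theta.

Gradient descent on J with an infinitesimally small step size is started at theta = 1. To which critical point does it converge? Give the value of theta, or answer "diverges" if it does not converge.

diverges

J'(theta) = 3(theta - 4)(theta - 2), so J'(1) = 9.
Gradient descent moves in the -J' direction, i.e. theta is decreasing.
There is no critical point below theta=1, and J' keeps the same sign, so the iterate runs off to −∞.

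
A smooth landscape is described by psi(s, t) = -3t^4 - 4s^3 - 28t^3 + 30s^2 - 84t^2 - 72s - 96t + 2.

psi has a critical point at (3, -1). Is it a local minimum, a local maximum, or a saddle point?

local maximum

The mixed partial ∂²psi/∂s∂t is 0, so the Hessian at any point is diag(psi_ss, psi_tt) = diag(12(-2s + 5), -12(3t^2 + 14t + 14)).
At (3, -1): H = diag(-12, -36).
Both eigenvalues are negative, so H is negative definite: a local maximum.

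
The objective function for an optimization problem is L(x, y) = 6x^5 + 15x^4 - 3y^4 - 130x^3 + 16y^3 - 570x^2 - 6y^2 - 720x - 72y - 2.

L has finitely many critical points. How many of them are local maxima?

4

L separates as a function of x plus a function of y, so ∇L=0 decouples.
∂L/∂x = 30(x - 4)(x + 1)(x + 2)(x + 3) = 0 at x ∈ {-3, -2, -1, 4}; ∂L/∂y = -12(y - 3)(y - 2)(y + 1) = 0 at y ∈ {-1, 2, 3}.
The Hessian is diagonal: diag(L_xx, L_yy). Second derivatives: L_xx(-3)=-420, L_xx(-2)=180, L_xx(-1)=-300, L_xx(4)=6300; L_yy(-1)=-144, L_yy(2)=36, L_yy(3)=-48.
Local maxima occur where both diagonal entries negative: (-3, -1), (-3, 3), (-1, -1), (-1, 3). Count: 4.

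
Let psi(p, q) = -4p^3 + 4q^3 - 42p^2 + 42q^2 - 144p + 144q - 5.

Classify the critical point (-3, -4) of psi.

The mixed partial ∂²psi/∂p∂q is 0, so the Hessian at any point is diag(psi_pp, psi_qq) = diag(-12(2p + 7), 12(2q + 7)).
At (-3, -4): H = diag(-12, -12).
Both eigenvalues are negative, so H is negative definite: a local maximum.

local maximum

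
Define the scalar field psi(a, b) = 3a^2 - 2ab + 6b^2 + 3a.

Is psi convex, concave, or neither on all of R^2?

convex

psi is quadratic, so its Hessian is the constant matrix H = [[6, -2], [-2, 12]].
det(H) = 68, tr(H) = 18.
det(H) > 0 and tr(H) > 0, so H is positive definite everywhere: convex.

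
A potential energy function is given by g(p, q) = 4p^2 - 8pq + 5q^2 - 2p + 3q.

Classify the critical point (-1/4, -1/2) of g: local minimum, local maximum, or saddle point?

local minimum

The Hessian of g is constant: H = [[8, -8], [-8, 10]].
det(H) = 8·10 − (-8)² = 16.
det(H) > 0 and tr(H) = 18 > 0, so H is positive definite and the point is a local minimum.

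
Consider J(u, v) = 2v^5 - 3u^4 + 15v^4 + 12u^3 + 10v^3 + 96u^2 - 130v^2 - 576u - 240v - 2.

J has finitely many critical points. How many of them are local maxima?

J separates as a function of u plus a function of v, so ∇J=0 decouples.
∂J/∂u = -12(u - 4)(u - 3)(u + 4) = 0 at u ∈ {-4, 3, 4}; ∂J/∂v = 10(v - 2)(v + 1)(v + 3)(v + 4) = 0 at v ∈ {-4, -3, -1, 2}.
The Hessian is diagonal: diag(J_uu, J_vv). Second derivatives: J_uu(-4)=-672, J_uu(3)=84, J_uu(4)=-96; J_vv(-4)=-180, J_vv(-3)=100, J_vv(-1)=-180, J_vv(2)=900.
Local maxima occur where both diagonal entries negative: (-4, -4), (-4, -1), (4, -4), (4, -1). Count: 4.

4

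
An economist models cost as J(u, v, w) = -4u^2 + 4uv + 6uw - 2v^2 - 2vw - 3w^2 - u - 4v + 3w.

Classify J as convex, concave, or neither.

concave

J is quadratic, so its Hessian is the constant matrix H = [[-8, 4, 6], [4, -4, -2], [6, -2, -6]].
Leading principal minors: -8, 16, -16.
Signs alternate −, +, − ⇒ H ≺ 0 ⇒ concave.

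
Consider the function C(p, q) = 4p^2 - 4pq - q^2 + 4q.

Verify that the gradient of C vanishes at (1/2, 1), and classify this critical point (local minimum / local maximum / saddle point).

saddle point

∇C = (8p - 4q, -4p - 2q + 4); substituting (1/2, 1) gives ∇C = (0, 0), so (1/2, 1) is indeed a critical point.
The Hessian of C is constant: H = [[8, -4], [-4, -2]].
det(H) = 8·(-2) − (-4)² = -32.
Since det(H) < 0, H is indefinite and the critical point is a saddle point.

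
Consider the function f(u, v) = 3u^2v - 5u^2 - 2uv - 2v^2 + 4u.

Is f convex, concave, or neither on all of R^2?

neither

The term 3u^2v is cubic, so the Hessian is not constant.
∂²f/∂u² = 6v - 10, which takes both signs as v varies (negative for sufficiently negative v). A diagonal entry of the Hessian changing sign means the Hessian is neither positive- nor negative-semidefinite on all of R^2.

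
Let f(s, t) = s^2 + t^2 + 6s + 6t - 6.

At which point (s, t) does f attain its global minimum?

f(s,t) separates as P(s) + Q(t) − 6, so its minimum is min P + min Q − 6.
P'(s) = 2s + 6 vanishes at s ∈ {-3}; Q'(t) = 2(t + 3) vanishes at t ∈ {-3}.
Local minima of P (where P''>0): P(-3)=-9. Local minima of Q: Q(-3)=-9.
So the global minimum of f is P(-3) + Q(-3) − 6 = -9 − 9 − 6 = -24, attained at (-3, -3).

(-3, -3)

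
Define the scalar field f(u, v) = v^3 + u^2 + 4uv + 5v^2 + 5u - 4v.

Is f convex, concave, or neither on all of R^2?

neither

The term v^3 is cubic, so the Hessian is not constant.
∂²f/∂v² = 6v + 10, which takes both signs as v varies (negative for sufficiently negative v). A diagonal entry of the Hessian changing sign means the Hessian is neither positive- nor negative-semidefinite on all of R^2.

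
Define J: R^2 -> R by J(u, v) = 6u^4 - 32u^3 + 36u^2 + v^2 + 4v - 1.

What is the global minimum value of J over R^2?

-59

J(u,v) separates as P(u) + Q(v) − 1, so its minimum is min P + min Q − 1.
P'(u) = 24u(u - 3)(u - 1) vanishes at u ∈ {0, 1, 3}; Q'(v) = 2v + 4 vanishes at v ∈ {-2}.
Local minima of P (where P''>0): P(0)=0, P(3)=-54. Local minima of Q: Q(-2)=-4.
So the global minimum of J is P(3) + Q(-2) − 1 = -54 − 4 − 1 = -59, attained at (3, -2).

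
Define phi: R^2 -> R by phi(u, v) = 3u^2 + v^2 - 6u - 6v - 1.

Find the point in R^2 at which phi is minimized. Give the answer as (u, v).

phi(u,v) separates as P(u) + Q(v) − 1, so its minimum is min P + min Q − 1.
P'(u) = 6u - 6 vanishes at u ∈ {1}; Q'(v) = 2v - 6 vanishes at v ∈ {3}.
Local minima of P (where P''>0): P(1)=-3. Local minima of Q: Q(3)=-9.
So the global minimum of phi is P(1) + Q(3) − 1 = -3 − 9 − 1 = -13, attained at (1, 3).

(1, 3)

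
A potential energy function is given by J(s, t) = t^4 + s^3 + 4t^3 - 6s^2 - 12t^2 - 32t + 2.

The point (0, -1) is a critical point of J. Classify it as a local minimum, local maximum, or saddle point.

local maximum

The mixed partial ∂²J/∂s∂t is 0, so the Hessian at any point is diag(J_ss, J_tt) = diag(6(s - 2), 12(t^2 + 2t - 2)).
At (0, -1): H = diag(-12, -36).
Both eigenvalues are negative, so H is negative definite: a local maximum.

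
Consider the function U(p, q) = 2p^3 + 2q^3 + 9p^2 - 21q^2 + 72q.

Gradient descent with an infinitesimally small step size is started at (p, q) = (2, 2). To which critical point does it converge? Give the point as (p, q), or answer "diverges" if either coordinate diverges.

U is separable, so gradient descent decouples: p follows -∂U/∂p, q follows -∂U/∂q.
∂U/∂p = 6p(p + 3); at p=2 this is 60, so p decreases.
∂U/∂q = 6(q - 4)(q - 3); at q=2 this is 12, so q decreases.
The q-coordinate has no critical point in that direction and runs off to infinity.

diverges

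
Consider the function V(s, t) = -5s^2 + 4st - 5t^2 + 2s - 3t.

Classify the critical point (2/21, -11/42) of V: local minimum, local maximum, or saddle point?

local maximum

The Hessian of V is constant: H = [[-10, 4], [4, -10]].
det(H) = (-10)·(-10) − 4² = 84.
det(H) > 0 and tr(H) = -20 < 0, so H is negative definite and the point is a local maximum.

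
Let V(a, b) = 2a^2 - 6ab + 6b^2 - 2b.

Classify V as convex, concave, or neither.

convex

V is quadratic, so its Hessian is the constant matrix H = [[4, -6], [-6, 12]].
det(H) = 12, tr(H) = 16.
det(H) > 0 and tr(H) > 0, so H is positive definite everywhere: convex.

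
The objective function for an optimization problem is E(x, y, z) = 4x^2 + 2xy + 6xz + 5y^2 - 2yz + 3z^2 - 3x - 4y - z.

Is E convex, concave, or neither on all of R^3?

E is quadratic, so its Hessian is the constant matrix H = [[8, 2, 6], [2, 10, -2], [6, -2, 6]].
Leading principal minors: 8, 76, 16.
All positive ⇒ H ≻ 0 ⇒ convex.

convex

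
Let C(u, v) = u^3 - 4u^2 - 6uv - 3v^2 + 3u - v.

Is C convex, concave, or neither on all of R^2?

The term u^3 is cubic, so the Hessian is not constant.
∂²C/∂u² = 6u - 8, which takes both signs as u varies (negative for sufficiently negative u). A diagonal entry of the Hessian changing sign means the Hessian is neither positive- nor negative-semidefinite on all of R^2.

neither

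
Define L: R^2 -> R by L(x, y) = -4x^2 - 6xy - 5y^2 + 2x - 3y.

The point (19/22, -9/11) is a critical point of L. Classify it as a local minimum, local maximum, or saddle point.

local maximum

The Hessian of L is constant: H = [[-8, -6], [-6, -10]].
det(H) = (-8)·(-10) − (-6)² = 44.
det(H) > 0 and tr(H) = -18 < 0, so H is negative definite and the point is a local maximum.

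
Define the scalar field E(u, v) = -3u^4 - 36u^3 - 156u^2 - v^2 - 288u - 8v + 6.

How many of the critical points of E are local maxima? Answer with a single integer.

E separates as a function of u plus a function of v, so ∇E=0 decouples.
∂E/∂u = -12(u + 2)(u + 3)(u + 4) = 0 at u ∈ {-4, -3, -2}; ∂E/∂v = -2(v + 4) = 0 at v ∈ {-4}.
The Hessian is diagonal: diag(E_uu, E_vv). Second derivatives: E_uu(-4)=-24, E_uu(-3)=12, E_uu(-2)=-24; E_vv(-4)=-2.
Local maxima occur where both diagonal entries negative: (-4, -4), (-2, -4). Count: 2.

2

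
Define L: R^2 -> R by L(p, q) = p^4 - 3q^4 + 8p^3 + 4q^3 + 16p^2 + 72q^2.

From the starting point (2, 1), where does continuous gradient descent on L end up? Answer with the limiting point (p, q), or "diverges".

(0, 0)

L is separable, so gradient descent decouples: p follows -∂L/∂p, q follows -∂L/∂q.
∂L/∂p = 4p(p + 2)(p + 4); at p=2 this is 192, so p decreases.
∂L/∂q = -12q(q - 4)(q + 3); at q=1 this is 144, so q decreases.
p converges to its nearest critical value 0 (a local min of the p-part); q converges to 0. The iterate converges to (0, 0).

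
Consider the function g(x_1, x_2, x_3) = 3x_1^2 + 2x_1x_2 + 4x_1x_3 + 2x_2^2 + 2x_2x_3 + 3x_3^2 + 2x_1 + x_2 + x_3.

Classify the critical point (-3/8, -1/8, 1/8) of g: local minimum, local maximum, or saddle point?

The Hessian is constant: H = [[6, 2, 4], [2, 4, 2], [4, 2, 6]].
Leading principal minors: Δ₁ = 6, Δ₂ = 20, Δ₃ = 64.
All leading minors are positive, so H is positive definite: a local minimum.

local minimum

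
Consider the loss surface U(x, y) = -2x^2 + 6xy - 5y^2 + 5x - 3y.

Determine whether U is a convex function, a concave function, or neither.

concave

U is quadratic, so its Hessian is the constant matrix H = [[-4, 6], [6, -10]].
det(H) = 4, tr(H) = -14.
det(H) > 0 and tr(H) < 0, so H is negative definite everywhere: concave.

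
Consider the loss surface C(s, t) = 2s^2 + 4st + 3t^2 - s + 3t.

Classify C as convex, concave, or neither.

convex

C is quadratic, so its Hessian is the constant matrix H = [[4, 4], [4, 6]].
det(H) = 8, tr(H) = 10.
det(H) > 0 and tr(H) > 0, so H is positive definite everywhere: convex.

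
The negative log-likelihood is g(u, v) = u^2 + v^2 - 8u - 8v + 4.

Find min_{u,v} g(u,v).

g(u,v) separates as P(u) + Q(v) + 4, so its minimum is min P + min Q + 4.
P'(u) = 2u - 8 vanishes at u ∈ {4}; Q'(v) = 2v - 8 vanishes at v ∈ {4}.
Local minima of P (where P''>0): P(4)=-16. Local minima of Q: Q(4)=-16.
So the global minimum of g is P(4) + Q(4) + 4 = -16 − 16 + 4 = -28, attained at (4, 4).

-28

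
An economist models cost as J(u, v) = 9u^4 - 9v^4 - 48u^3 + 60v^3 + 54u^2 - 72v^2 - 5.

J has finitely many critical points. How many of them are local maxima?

J separates as a function of u plus a function of v, so ∇J=0 decouples.
∂J/∂u = 36u(u - 3)(u - 1) = 0 at u ∈ {0, 1, 3}; ∂J/∂v = -36v(v - 4)(v - 1) = 0 at v ∈ {0, 1, 4}.
The Hessian is diagonal: diag(J_uu, J_vv). Second derivatives: J_uu(0)=108, J_uu(1)=-72, J_uu(3)=216; J_vv(0)=-144, J_vv(1)=108, J_vv(4)=-432.
Local maxima occur where both diagonal entries negative: (1, 0), (1, 4). Count: 2.

2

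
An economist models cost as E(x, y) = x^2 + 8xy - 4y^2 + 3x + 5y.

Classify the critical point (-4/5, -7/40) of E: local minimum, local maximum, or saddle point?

saddle point

The Hessian of E is constant: H = [[2, 8], [8, -8]].
det(H) = 2·(-8) − 8² = -80.
Since det(H) < 0, H is indefinite and the critical point is a saddle point.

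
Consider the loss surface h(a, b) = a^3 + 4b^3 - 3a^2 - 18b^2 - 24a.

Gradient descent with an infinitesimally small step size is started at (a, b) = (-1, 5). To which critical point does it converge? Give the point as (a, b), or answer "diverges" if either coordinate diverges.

h is separable, so gradient descent decouples: a follows -∂h/∂a, b follows -∂h/∂b.
∂h/∂a = 3(a - 4)(a + 2); at a=-1 this is -15, so a increases.
∂h/∂b = 12b(b - 3); at b=5 this is 120, so b decreases.
a converges to its nearest critical value 4 (a local min of the a-part); b converges to 3. The iterate converges to (4, 3).

(4, 3)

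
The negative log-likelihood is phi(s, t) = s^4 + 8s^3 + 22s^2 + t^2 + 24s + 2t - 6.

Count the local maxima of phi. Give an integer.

0

phi separates as a function of s plus a function of t, so ∇phi=0 decouples.
∂phi/∂s = 4(s + 1)(s + 2)(s + 3) = 0 at s ∈ {-3, -2, -1}; ∂phi/∂t = 2(t + 1) = 0 at t ∈ {-1}.
The Hessian is diagonal: diag(phi_ss, phi_tt). Second derivatives: phi_ss(-3)=8, phi_ss(-2)=-4, phi_ss(-1)=8; phi_tt(-1)=2.
Local maxima occur where both diagonal entries negative: none. Count: 0.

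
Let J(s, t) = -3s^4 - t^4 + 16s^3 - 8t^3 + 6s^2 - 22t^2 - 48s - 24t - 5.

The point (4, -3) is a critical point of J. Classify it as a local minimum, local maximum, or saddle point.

The mixed partial ∂²J/∂s∂t is 0, so the Hessian at any point is diag(J_ss, J_tt) = diag(12(-3s^2 + 8s + 1), -4(3t^2 + 12t + 11)).
At (4, -3): H = diag(-180, -8).
Both eigenvalues are negative, so H is negative definite: a local maximum.

local maximum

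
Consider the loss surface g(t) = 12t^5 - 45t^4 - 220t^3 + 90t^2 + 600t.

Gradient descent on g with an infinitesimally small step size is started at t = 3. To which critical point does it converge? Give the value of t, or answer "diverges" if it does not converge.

g'(t) = 60(t - 5)(t - 1)(t + 1)(t + 2), so g'(3) = -4800.
Gradient descent moves in the -g' direction, i.e. t is increasing.
The nearest critical point in that direction is t = 5, where g'' = 10080 > 0 (a local minimum). The iterate converges there.

5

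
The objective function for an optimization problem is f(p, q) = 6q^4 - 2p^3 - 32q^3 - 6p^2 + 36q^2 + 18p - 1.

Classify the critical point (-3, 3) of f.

local minimum

The mixed partial ∂²f/∂p∂q is 0, so the Hessian at any point is diag(f_pp, f_qq) = diag(-12(p + 1), 24(3q^2 - 8q + 3)).
At (-3, 3): H = diag(24, 144).
Both eigenvalues are positive, so H is positive definite: a local minimum.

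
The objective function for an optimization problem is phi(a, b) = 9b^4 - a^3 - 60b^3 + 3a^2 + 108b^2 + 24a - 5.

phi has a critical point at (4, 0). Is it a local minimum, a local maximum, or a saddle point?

The mixed partial ∂²phi/∂a∂b is 0, so the Hessian at any point is diag(phi_aa, phi_bb) = diag(6(-a + 1), 36(3b^2 - 10b + 6)).
At (4, 0): H = diag(-18, 216).
The eigenvalues have opposite signs, so H is indefinite: a saddle point.

saddle point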